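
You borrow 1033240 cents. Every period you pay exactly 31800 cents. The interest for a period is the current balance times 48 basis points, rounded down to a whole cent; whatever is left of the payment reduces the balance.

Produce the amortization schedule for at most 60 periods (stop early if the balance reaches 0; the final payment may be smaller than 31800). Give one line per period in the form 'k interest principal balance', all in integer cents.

1 4959 26841 1006399
2 4830 26970 979429
3 4701 27099 952330
4 4571 27229 925101
5 4440 27360 897741
6 4309 27491 870250
7 4177 27623 842627
8 4044 27756 814871
9 3911 27889 786982
10 3777 28023 758959
11 3643 28157 730802
12 3507 28293 702509
13 3372 28428 674081
14 3235 28565 645516
15 3098 28702 616814
16 2960 28840 587974
17 2822 28978 558996
18 2683 29117 529879
19 2543 29257 500622
20 2402 29398 471224
21 2261 29539 441685
22 2120 29680 412005
23 1977 29823 382182
24 1834 29966 352216
25 1690 30110 322106
26 1546 30254 291852
27 1400 30400 261452
28 1254 30546 230906
29 1108 30692 200214
30 961 30839 169375
31 813 30987 138388
32 664 31136 107252
33 514 31286 75966
34 364 31436 44530
35 213 31587 12943
36 62 12943 0

1. interest=⌊1033240·48/10000⌋=4959; principal=31800-4959=26841; balance=1033240-26841=1006399
2. interest=⌊1006399·48/10000⌋=4830; principal=31800-4830=26970; balance=1006399-26970=979429
3. interest=⌊979429·48/10000⌋=4701; principal=31800-4701=27099; balance=979429-27099=952330
4. interest=⌊952330·48/10000⌋=4571; principal=31800-4571=27229; balance=952330-27229=925101
5. interest=⌊925101·48/10000⌋=4440; principal=31800-4440=27360; balance=925101-27360=897741
6. interest=⌊897741·48/10000⌋=4309; principal=31800-4309=27491; balance=897741-27491=870250
7. interest=⌊870250·48/10000⌋=4177; principal=31800-4177=27623; balance=870250-27623=842627
8. interest=⌊842627·48/10000⌋=4044; principal=31800-4044=27756; balance=842627-27756=814871
9. interest=⌊814871·48/10000⌋=3911; principal=31800-3911=27889; balance=814871-27889=786982
10. interest=⌊786982·48/10000⌋=3777; principal=31800-3777=28023; balance=786982-28023=758959
11. interest=⌊758959·48/10000⌋=3643; principal=31800-3643=28157; balance=758959-28157=730802
12. interest=⌊730802·48/10000⌋=3507; principal=31800-3507=28293; balance=730802-28293=702509
13. interest=⌊702509·48/10000⌋=3372; principal=31800-3372=28428; balance=702509-28428=674081
14. interest=⌊674081·48/10000⌋=3235; principal=31800-3235=28565; balance=674081-28565=645516
15. interest=⌊645516·48/10000⌋=3098; principal=31800-3098=28702; balance=645516-28702=616814
16. interest=⌊616814·48/10000⌋=2960; principal=31800-2960=28840; balance=616814-28840=587974
17. interest=⌊587974·48/10000⌋=2822; principal=31800-2822=28978; balance=587974-28978=558996
18. interest=⌊558996·48/10000⌋=2683; principal=31800-2683=29117; balance=558996-29117=529879
19. interest=⌊529879·48/10000⌋=2543; principal=31800-2543=29257; balance=529879-29257=500622
20. interest=⌊500622·48/10000⌋=2402; principal=31800-2402=29398; balance=500622-29398=471224
21. interest=⌊471224·48/10000⌋=2261; principal=31800-2261=29539; balance=471224-29539=441685
22. interest=⌊441685·48/10000⌋=2120; principal=31800-2120=29680; balance=441685-29680=412005
23. interest=⌊412005·48/10000⌋=1977; principal=31800-1977=29823; balance=412005-29823=382182
24. interest=⌊382182·48/10000⌋=1834; principal=31800-1834=29966; balance=382182-29966=352216
25. interest=⌊352216·48/10000⌋=1690; principal=31800-1690=30110; balance=352216-30110=322106
26. interest=⌊322106·48/10000⌋=1546; principal=31800-1546=30254; balance=322106-30254=291852
27. interest=⌊291852·48/10000⌋=1400; principal=31800-1400=30400; balance=291852-30400=261452
28. interest=⌊261452·48/10000⌋=1254; principal=31800-1254=30546; balance=261452-30546=230906
29. interest=⌊230906·48/10000⌋=1108; principal=31800-1108=30692; balance=230906-30692=200214
30. interest=⌊200214·48/10000⌋=961; principal=31800-961=30839; balance=200214-30839=169375
31. interest=⌊169375·48/10000⌋=813; principal=31800-813=30987; balance=169375-30987=138388
32. interest=⌊138388·48/10000⌋=664; principal=31800-664=31136; balance=138388-31136=107252
33. interest=⌊107252·48/10000⌋=514; principal=31800-514=31286; balance=107252-31286=75966
34. interest=⌊75966·48/10000⌋=364; principal=31800-364=31436; balance=75966-31436=44530
35. interest=⌊44530·48/10000⌋=213; principal=31800-213=31587; balance=44530-31587=12943
36. interest=⌊12943·48/10000⌋=62; principal=min(31800-62,12943)=12943; balance=12943-12943=0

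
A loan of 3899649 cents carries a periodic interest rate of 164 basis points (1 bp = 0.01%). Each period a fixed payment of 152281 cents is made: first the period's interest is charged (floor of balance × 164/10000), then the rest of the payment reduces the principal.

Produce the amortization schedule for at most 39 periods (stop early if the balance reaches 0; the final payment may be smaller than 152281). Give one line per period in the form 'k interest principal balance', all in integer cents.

1 63954 88327 3811322
2 62505 89776 3721546
3 61033 91248 3630298
4 59536 92745 3537553
5 58015 94266 3443287
6 56469 95812 3347475
7 54898 97383 3250092
8 53301 98980 3151112
9 51678 100603 3050509
10 50028 102253 2948256
11 48351 103930 2844326
12 46646 105635 2738691
13 44914 107367 2631324
14 43153 109128 2522196
15 41364 110917 2411279
16 39544 112737 2298542
17 37696 114585 2183957
18 35816 116465 2067492
19 33906 118375 1949117
20 31965 120316 1828801
21 29992 122289 1706512
22 27986 124295 1582217
23 25948 126333 1455884
24 23876 128405 1327479
25 21770 130511 1196968
26 19630 132651 1064317
27 17454 134827 929490
28 15243 137038 792452
29 12996 139285 653167
30 10711 141570 511597
31 8390 143891 367706
32 6030 146251 221455
33 3631 148650 72805
34 1194 72805 0

1. interest=⌊3899649·164/10000⌋=63954; principal=152281-63954=88327; balance=3899649-88327=3811322
2. interest=⌊3811322·164/10000⌋=62505; principal=152281-62505=89776; balance=3811322-89776=3721546
3. interest=⌊3721546·164/10000⌋=61033; principal=152281-61033=91248; balance=3721546-91248=3630298
4. interest=⌊3630298·164/10000⌋=59536; principal=152281-59536=92745; balance=3630298-92745=3537553
5. interest=⌊3537553·164/10000⌋=58015; principal=152281-58015=94266; balance=3537553-94266=3443287
6. interest=⌊3443287·164/10000⌋=56469; principal=152281-56469=95812; balance=3443287-95812=3347475
7. interest=⌊3347475·164/10000⌋=54898; principal=152281-54898=97383; balance=3347475-97383=3250092
8. interest=⌊3250092·164/10000⌋=53301; principal=152281-53301=98980; balance=3250092-98980=3151112
9. interest=⌊3151112·164/10000⌋=51678; principal=152281-51678=100603; balance=3151112-100603=3050509
10. interest=⌊3050509·164/10000⌋=50028; principal=152281-50028=102253; balance=3050509-102253=2948256
11. interest=⌊2948256·164/10000⌋=48351; principal=152281-48351=103930; balance=2948256-103930=2844326
12. interest=⌊2844326·164/10000⌋=46646; principal=152281-46646=105635; balance=2844326-105635=2738691
13. interest=⌊2738691·164/10000⌋=44914; principal=152281-44914=107367; balance=2738691-107367=2631324
14. interest=⌊2631324·164/10000⌋=43153; principal=152281-43153=109128; balance=2631324-109128=2522196
15. interest=⌊2522196·164/10000⌋=41364; principal=152281-41364=110917; balance=2522196-110917=2411279
16. interest=⌊2411279·164/10000⌋=39544; principal=152281-39544=112737; balance=2411279-112737=2298542
17. interest=⌊2298542·164/10000⌋=37696; principal=152281-37696=114585; balance=2298542-114585=2183957
18. interest=⌊2183957·164/10000⌋=35816; principal=152281-35816=116465; balance=2183957-116465=2067492
19. interest=⌊2067492·164/10000⌋=33906; principal=152281-33906=118375; balance=2067492-118375=1949117
20. interest=⌊1949117·164/10000⌋=31965; principal=152281-31965=120316; balance=1949117-120316=1828801
21. interest=⌊1828801·164/10000⌋=29992; principal=152281-29992=122289; balance=1828801-122289=1706512
22. interest=⌊1706512·164/10000⌋=27986; principal=152281-27986=124295; balance=1706512-124295=1582217
23. interest=⌊1582217·164/10000⌋=25948; principal=152281-25948=126333; balance=1582217-126333=1455884
24. interest=⌊1455884·164/10000⌋=23876; principal=152281-23876=128405; balance=1455884-128405=1327479
25. interest=⌊1327479·164/10000⌋=21770; principal=152281-21770=130511; balance=1327479-130511=1196968
26. interest=⌊1196968·164/10000⌋=19630; principal=152281-19630=132651; balance=1196968-132651=1064317
27. interest=⌊1064317·164/10000⌋=17454; principal=152281-17454=134827; balance=1064317-134827=929490
28. interest=⌊929490·164/10000⌋=15243; principal=152281-15243=137038; balance=929490-137038=792452
29. interest=⌊792452·164/10000⌋=12996; principal=152281-12996=139285; balance=792452-139285=653167
30. interest=⌊653167·164/10000⌋=10711; principal=152281-10711=141570; balance=653167-141570=511597
31. interest=⌊511597·164/10000⌋=8390; principal=152281-8390=143891; balance=511597-143891=367706
32. interest=⌊367706·164/10000⌋=6030; principal=152281-6030=146251; balance=367706-146251=221455
33. interest=⌊221455·164/10000⌋=3631; principal=152281-3631=148650; balance=221455-148650=72805
34. interest=⌊72805·164/10000⌋=1194; principal=min(152281-1194,72805)=72805; balance=72805-72805=0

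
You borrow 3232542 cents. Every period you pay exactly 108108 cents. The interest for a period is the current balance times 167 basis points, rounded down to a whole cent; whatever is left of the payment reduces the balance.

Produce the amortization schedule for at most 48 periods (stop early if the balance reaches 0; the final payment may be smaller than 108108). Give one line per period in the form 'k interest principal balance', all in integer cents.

1. interest=⌊3232542·167/10000⌋=53983; principal=108108-53983=54125; balance=3232542-54125=3178417
2. interest=⌊3178417·167/10000⌋=53079; principal=108108-53079=55029; balance=3178417-55029=3123388
3. interest=⌊3123388·167/10000⌋=52160; principal=108108-52160=55948; balance=3123388-55948=3067440
4. interest=⌊3067440·167/10000⌋=51226; principal=108108-51226=56882; balance=3067440-56882=3010558
5. interest=⌊3010558·167/10000⌋=50276; principal=108108-50276=57832; balance=3010558-57832=2952726
6. interest=⌊2952726·167/10000⌋=49310; principal=108108-49310=58798; balance=2952726-58798=2893928
7. interest=⌊2893928·167/10000⌋=48328; principal=108108-48328=59780; balance=2893928-59780=2834148
8. interest=⌊2834148·167/10000⌋=47330; principal=108108-47330=60778; balance=2834148-60778=2773370
9. interest=⌊2773370·167/10000⌋=46315; principal=108108-46315=61793; balance=2773370-61793=2711577
10. interest=⌊2711577·167/10000⌋=45283; principal=108108-45283=62825; balance=2711577-62825=2648752
11. interest=⌊2648752·167/10000⌋=44234; principal=108108-44234=63874; balance=2648752-63874=2584878
12. interest=⌊2584878·167/10000⌋=43167; principal=108108-43167=64941; balance=2584878-64941=2519937
13. interest=⌊2519937·167/10000⌋=42082; principal=108108-42082=66026; balance=2519937-66026=2453911
14. interest=⌊2453911·167/10000⌋=40980; principal=108108-40980=67128; balance=2453911-67128=2386783
15. interest=⌊2386783·167/10000⌋=39859; principal=108108-39859=68249; balance=2386783-68249=2318534
16. interest=⌊2318534·167/10000⌋=38719; principal=108108-38719=69389; balance=2318534-69389=2249145
17. interest=⌊2249145·167/10000⌋=37560; principal=108108-37560=70548; balance=2249145-70548=2178597
18. interest=⌊2178597·167/10000⌋=36382; principal=108108-36382=71726; balance=2178597-71726=2106871
19. interest=⌊2106871·167/10000⌋=35184; principal=108108-35184=72924; balance=2106871-72924=2033947
20. interest=⌊2033947·167/10000⌋=33966; principal=108108-33966=74142; balance=2033947-74142=1959805
21. interest=⌊1959805·167/10000⌋=32728; principal=108108-32728=75380; balance=1959805-75380=1884425
22. interest=⌊1884425·167/10000⌋=31469; principal=108108-31469=76639; balance=1884425-76639=1807786
23. interest=⌊1807786·167/10000⌋=30190; principal=108108-30190=77918; balance=1807786-77918=1729868
24. interest=⌊1729868·167/10000⌋=28888; principal=108108-28888=79220; balance=1729868-79220=1650648
25. interest=⌊1650648·167/10000⌋=27565; principal=108108-27565=80543; balance=1650648-80543=1570105
26. interest=⌊1570105·167/10000⌋=26220; principal=108108-26220=81888; balance=1570105-81888=1488217
27. interest=⌊1488217·167/10000⌋=24853; principal=108108-24853=83255; balance=1488217-83255=1404962
28. interest=⌊1404962·167/10000⌋=23462; principal=108108-23462=84646; balance=1404962-84646=1320316
29. interest=⌊1320316·167/10000⌋=22049; principal=108108-22049=86059; balance=1320316-86059=1234257
30. interest=⌊1234257·167/10000⌋=20612; principal=108108-20612=87496; balance=1234257-87496=1146761
31. interest=⌊1146761·167/10000⌋=19150; principal=108108-19150=88958; balance=1146761-88958=1057803
32. interest=⌊1057803·167/10000⌋=17665; principal=108108-17665=90443; balance=1057803-90443=967360
33. interest=⌊967360·167/10000⌋=16154; principal=108108-16154=91954; balance=967360-91954=875406
34. interest=⌊875406·167/10000⌋=14619; principal=108108-14619=93489; balance=875406-93489=781917
35. interest=⌊781917·167/10000⌋=13058; principal=108108-13058=95050; balance=781917-95050=686867
36. interest=⌊686867·167/10000⌋=11470; principal=108108-11470=96638; balance=686867-96638=590229
37. interest=⌊590229·167/10000⌋=9856; principal=108108-9856=98252; balance=590229-98252=491977
38. interest=⌊491977·167/10000⌋=8216; principal=108108-8216=99892; balance=491977-99892=392085
39. interest=⌊392085·167/10000⌋=6547; principal=108108-6547=101561; balance=392085-101561=290524
40. interest=⌊290524·167/10000⌋=4851; principal=108108-4851=103257; balance=290524-103257=187267
41. interest=⌊187267·167/10000⌋=3127; principal=108108-3127=104981; balance=187267-104981=82286
42. interest=⌊82286·167/10000⌋=1374; principal=min(108108-1374,82286)=82286; balance=82286-82286=0

1 53983 54125 3178417
2 53079 55029 3123388
3 52160 55948 3067440
4 51226 56882 3010558
5 50276 57832 2952726
6 49310 58798 2893928
7 48328 59780 2834148
8 47330 60778 2773370
9 46315 61793 2711577
10 45283 62825 2648752
11 44234 63874 2584878
12 43167 64941 2519937
13 42082 66026 2453911
14 40980 67128 2386783
15 39859 68249 2318534
16 38719 69389 2249145
17 37560 70548 2178597
18 36382 71726 2106871
19 35184 72924 2033947
20 33966 74142 1959805
21 32728 75380 1884425
22 31469 76639 1807786
23 30190 77918 1729868
24 28888 79220 1650648
25 27565 80543 1570105
26 26220 81888 1488217
27 24853 83255 1404962
28 23462 84646 1320316
29 22049 86059 1234257
30 20612 87496 1146761
31 19150 88958 1057803
32 17665 90443 967360
33 16154 91954 875406
34 14619 93489 781917
35 13058 95050 686867
36 11470 96638 590229
37 9856 98252 491977
38 8216 99892 392085
39 6547 101561 290524
40 4851 103257 187267
41 3127 104981 82286
42 1374 82286 0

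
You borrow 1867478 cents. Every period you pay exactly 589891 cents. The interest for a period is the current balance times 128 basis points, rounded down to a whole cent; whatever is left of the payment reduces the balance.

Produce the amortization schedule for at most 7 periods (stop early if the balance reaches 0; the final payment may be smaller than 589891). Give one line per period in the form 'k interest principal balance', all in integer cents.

1. interest=⌊1867478·128/10000⌋=23903; principal=589891-23903=565988; balance=1867478-565988=1301490
2. interest=⌊1301490·128/10000⌋=16659; principal=589891-16659=573232; balance=1301490-573232=728258
3. interest=⌊728258·128/10000⌋=9321; principal=589891-9321=580570; balance=728258-580570=147688
4. interest=⌊147688·128/10000⌋=1890; principal=min(589891-1890,147688)=147688; balance=147688-147688=0

1 23903 565988 1301490
2 16659 573232 728258
3 9321 580570 147688
4 1890 147688 0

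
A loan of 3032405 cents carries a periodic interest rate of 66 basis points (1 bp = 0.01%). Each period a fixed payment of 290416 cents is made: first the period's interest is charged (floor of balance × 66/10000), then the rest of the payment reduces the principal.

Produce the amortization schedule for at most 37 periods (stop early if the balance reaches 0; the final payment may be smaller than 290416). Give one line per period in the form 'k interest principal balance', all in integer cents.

1. interest=⌊3032405·66/10000⌋=20013; principal=290416-20013=270403; balance=3032405-270403=2762002
2. interest=⌊2762002·66/10000⌋=18229; principal=290416-18229=272187; balance=2762002-272187=2489815
3. interest=⌊2489815·66/10000⌋=16432; principal=290416-16432=273984; balance=2489815-273984=2215831
4. interest=⌊2215831·66/10000⌋=14624; principal=290416-14624=275792; balance=2215831-275792=1940039
5. interest=⌊1940039·66/10000⌋=12804; principal=290416-12804=277612; balance=1940039-277612=1662427
6. interest=⌊1662427·66/10000⌋=10972; principal=290416-10972=279444; balance=1662427-279444=1382983
7. interest=⌊1382983·66/10000⌋=9127; principal=290416-9127=281289; balance=1382983-281289=1101694
8. interest=⌊1101694·66/10000⌋=7271; principal=290416-7271=283145; balance=1101694-283145=818549
9. interest=⌊818549·66/10000⌋=5402; principal=290416-5402=285014; balance=818549-285014=533535
10. interest=⌊533535·66/10000⌋=3521; principal=290416-3521=286895; balance=533535-286895=246640
11. interest=⌊246640·66/10000⌋=1627; principal=min(290416-1627,246640)=246640; balance=246640-246640=0

1 20013 270403 2762002
2 18229 272187 2489815
3 16432 273984 2215831
4 14624 275792 1940039
5 12804 277612 1662427
6 10972 279444 1382983
7 9127 281289 1101694
8 7271 283145 818549
9 5402 285014 533535
10 3521 286895 246640
11 1627 246640 0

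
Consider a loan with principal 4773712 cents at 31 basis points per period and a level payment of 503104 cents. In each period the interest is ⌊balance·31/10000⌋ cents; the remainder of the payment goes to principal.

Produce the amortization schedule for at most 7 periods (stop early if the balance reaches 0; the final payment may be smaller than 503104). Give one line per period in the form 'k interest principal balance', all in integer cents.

1. interest=⌊4773712·31/10000⌋=14798; principal=503104-14798=488306; balance=4773712-488306=4285406
2. interest=⌊4285406·31/10000⌋=13284; principal=503104-13284=489820; balance=4285406-489820=3795586
3. interest=⌊3795586·31/10000⌋=11766; principal=503104-11766=491338; balance=3795586-491338=3304248
4. interest=⌊3304248·31/10000⌋=10243; principal=503104-10243=492861; balance=3304248-492861=2811387
5. interest=⌊2811387·31/10000⌋=8715; principal=503104-8715=494389; balance=2811387-494389=2316998
6. interest=⌊2316998·31/10000⌋=7182; principal=503104-7182=495922; balance=2316998-495922=1821076
7. interest=⌊1821076·31/10000⌋=5645; principal=503104-5645=497459; balance=1821076-497459=1323617

1 14798 488306 4285406
2 13284 489820 3795586
3 11766 491338 3304248
4 10243 492861 2811387
5 8715 494389 2316998
6 7182 495922 1821076
7 5645 497459 1323617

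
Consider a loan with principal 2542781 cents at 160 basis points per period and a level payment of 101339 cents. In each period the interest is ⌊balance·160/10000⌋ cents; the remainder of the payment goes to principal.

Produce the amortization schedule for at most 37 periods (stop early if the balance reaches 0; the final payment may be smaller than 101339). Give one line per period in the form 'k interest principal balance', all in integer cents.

1 40684 60655 2482126
2 39714 61625 2420501
3 38728 62611 2357890
4 37726 63613 2294277
5 36708 64631 2229646
6 35674 65665 2163981
7 34623 66716 2097265
8 33556 67783 2029482
9 32471 68868 1960614
10 31369 69970 1890644
11 30250 71089 1819555
12 29112 72227 1747328
13 27957 73382 1673946
14 26783 74556 1599390
15 25590 75749 1523641
16 24378 76961 1446680
17 23146 78193 1368487
18 21895 79444 1289043
19 20624 80715 1208328
20 19333 82006 1126322
21 18021 83318 1043004
22 16688 84651 958353
23 15333 86006 872347
24 13957 87382 784965
25 12559 88780 696185
26 11138 90201 605984
27 9695 91644 514340
28 8229 93110 421230
29 6739 94600 326630
30 5226 96113 230517
31 3688 97651 132866
32 2125 99214 33652
33 538 33652 0

1. interest=⌊2542781·160/10000⌋=40684; principal=101339-40684=60655; balance=2542781-60655=2482126
2. interest=⌊2482126·160/10000⌋=39714; principal=101339-39714=61625; balance=2482126-61625=2420501
3. interest=⌊2420501·160/10000⌋=38728; principal=101339-38728=62611; balance=2420501-62611=2357890
4. interest=⌊2357890·160/10000⌋=37726; principal=101339-37726=63613; balance=2357890-63613=2294277
5. interest=⌊2294277·160/10000⌋=36708; principal=101339-36708=64631; balance=2294277-64631=2229646
6. interest=⌊2229646·160/10000⌋=35674; principal=101339-35674=65665; balance=2229646-65665=2163981
7. interest=⌊2163981·160/10000⌋=34623; principal=101339-34623=66716; balance=2163981-66716=2097265
8. interest=⌊2097265·160/10000⌋=33556; principal=101339-33556=67783; balance=2097265-67783=2029482
9. interest=⌊2029482·160/10000⌋=32471; principal=101339-32471=68868; balance=2029482-68868=1960614
10. interest=⌊1960614·160/10000⌋=31369; principal=101339-31369=69970; balance=1960614-69970=1890644
11. interest=⌊1890644·160/10000⌋=30250; principal=101339-30250=71089; balance=1890644-71089=1819555
12. interest=⌊1819555·160/10000⌋=29112; principal=101339-29112=72227; balance=1819555-72227=1747328
13. interest=⌊1747328·160/10000⌋=27957; principal=101339-27957=73382; balance=1747328-73382=1673946
14. interest=⌊1673946·160/10000⌋=26783; principal=101339-26783=74556; balance=1673946-74556=1599390
15. interest=⌊1599390·160/10000⌋=25590; principal=101339-25590=75749; balance=1599390-75749=1523641
16. interest=⌊1523641·160/10000⌋=24378; principal=101339-24378=76961; balance=1523641-76961=1446680
17. interest=⌊1446680·160/10000⌋=23146; principal=101339-23146=78193; balance=1446680-78193=1368487
18. interest=⌊1368487·160/10000⌋=21895; principal=101339-21895=79444; balance=1368487-79444=1289043
19. interest=⌊1289043·160/10000⌋=20624; principal=101339-20624=80715; balance=1289043-80715=1208328
20. interest=⌊1208328·160/10000⌋=19333; principal=101339-19333=82006; balance=1208328-82006=1126322
21. interest=⌊1126322·160/10000⌋=18021; principal=101339-18021=83318; balance=1126322-83318=1043004
22. interest=⌊1043004·160/10000⌋=16688; principal=101339-16688=84651; balance=1043004-84651=958353
23. interest=⌊958353·160/10000⌋=15333; principal=101339-15333=86006; balance=958353-86006=872347
24. interest=⌊872347·160/10000⌋=13957; principal=101339-13957=87382; balance=872347-87382=784965
25. interest=⌊784965·160/10000⌋=12559; principal=101339-12559=88780; balance=784965-88780=696185
26. interest=⌊696185·160/10000⌋=11138; principal=101339-11138=90201; balance=696185-90201=605984
27. interest=⌊605984·160/10000⌋=9695; principal=101339-9695=91644; balance=605984-91644=514340
28. interest=⌊514340·160/10000⌋=8229; principal=101339-8229=93110; balance=514340-93110=421230
29. interest=⌊421230·160/10000⌋=6739; principal=101339-6739=94600; balance=421230-94600=326630
30. interest=⌊326630·160/10000⌋=5226; principal=101339-5226=96113; balance=326630-96113=230517
31. interest=⌊230517·160/10000⌋=3688; principal=101339-3688=97651; balance=230517-97651=132866
32. interest=⌊132866·160/10000⌋=2125; principal=101339-2125=99214; balance=132866-99214=33652
33. interest=⌊33652·160/10000⌋=538; principal=min(101339-538,33652)=33652; balance=33652-33652=0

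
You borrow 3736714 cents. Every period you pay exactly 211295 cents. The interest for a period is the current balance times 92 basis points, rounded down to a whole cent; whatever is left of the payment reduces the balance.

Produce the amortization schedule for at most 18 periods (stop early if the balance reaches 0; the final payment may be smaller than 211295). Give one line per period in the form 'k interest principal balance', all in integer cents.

1. interest=⌊3736714·92/10000⌋=34377; principal=211295-34377=176918; balance=3736714-176918=3559796
2. interest=⌊3559796·92/10000⌋=32750; principal=211295-32750=178545; balance=3559796-178545=3381251
3. interest=⌊3381251·92/10000⌋=31107; principal=211295-31107=180188; balance=3381251-180188=3201063
4. interest=⌊3201063·92/10000⌋=29449; principal=211295-29449=181846; balance=3201063-181846=3019217
5. interest=⌊3019217·92/10000⌋=27776; principal=211295-27776=183519; balance=3019217-183519=2835698
6. interest=⌊2835698·92/10000⌋=26088; principal=211295-26088=185207; balance=2835698-185207=2650491
7. interest=⌊2650491·92/10000⌋=24384; principal=211295-24384=186911; balance=2650491-186911=2463580
8. interest=⌊2463580·92/10000⌋=22664; principal=211295-22664=188631; balance=2463580-188631=2274949
9. interest=⌊2274949·92/10000⌋=20929; principal=211295-20929=190366; balance=2274949-190366=2084583
10. interest=⌊2084583·92/10000⌋=19178; principal=211295-19178=192117; balance=2084583-192117=1892466
11. interest=⌊1892466·92/10000⌋=17410; principal=211295-17410=193885; balance=1892466-193885=1698581
12. interest=⌊1698581·92/10000⌋=15626; principal=211295-15626=195669; balance=1698581-195669=1502912
13. interest=⌊1502912·92/10000⌋=13826; principal=211295-13826=197469; balance=1502912-197469=1305443
14. interest=⌊1305443·92/10000⌋=12010; principal=211295-12010=199285; balance=1305443-199285=1106158
15. interest=⌊1106158·92/10000⌋=10176; principal=211295-10176=201119; balance=1106158-201119=905039
16. interest=⌊905039·92/10000⌋=8326; principal=211295-8326=202969; balance=905039-202969=702070
17. interest=⌊702070·92/10000⌋=6459; principal=211295-6459=204836; balance=702070-204836=497234
18. interest=⌊497234·92/10000⌋=4574; principal=211295-4574=206721; balance=497234-206721=290513

1 34377 176918 3559796
2 32750 178545 3381251
3 31107 180188 3201063
4 29449 181846 3019217
5 27776 183519 2835698
6 26088 185207 2650491
7 24384 186911 2463580
8 22664 188631 2274949
9 20929 190366 2084583
10 19178 192117 1892466
11 17410 193885 1698581
12 15626 195669 1502912
13 13826 197469 1305443
14 12010 199285 1106158
15 10176 201119 905039
16 8326 202969 702070
17 6459 204836 497234
18 4574 206721 290513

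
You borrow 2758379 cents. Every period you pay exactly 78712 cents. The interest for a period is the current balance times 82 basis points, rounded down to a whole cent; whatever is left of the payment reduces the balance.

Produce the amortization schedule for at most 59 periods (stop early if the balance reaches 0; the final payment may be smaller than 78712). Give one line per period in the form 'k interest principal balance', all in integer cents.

1 22618 56094 2702285
2 22158 56554 2645731
3 21694 57018 2588713
4 21227 57485 2531228
5 20756 57956 2473272
6 20280 58432 2414840
7 19801 58911 2355929
8 19318 59394 2296535
9 18831 59881 2236654
10 18340 60372 2176282
11 17845 60867 2115415
12 17346 61366 2054049
13 16843 61869 1992180
14 16335 62377 1929803
15 15824 62888 1866915
16 15308 63404 1803511
17 14788 63924 1739587
18 14264 64448 1675139
19 13736 64976 1610163
20 13203 65509 1544654
21 12666 66046 1478608
22 12124 66588 1412020
23 11578 67134 1344886
24 11028 67684 1277202
25 10473 68239 1208963
26 9913 68799 1140164
27 9349 69363 1070801
28 8780 69932 1000869
29 8207 70505 930364
30 7628 71084 859280
31 7046 71666 787614
32 6458 72254 715360
33 5865 72847 642513
34 5268 73444 569069
35 4666 74046 495023
36 4059 74653 420370
37 3447 75265 345105
38 2829 75883 269222
39 2207 76505 192717
40 1580 77132 115585
41 947 77765 37820
42 310 37820 0

1. interest=⌊2758379·82/10000⌋=22618; principal=78712-22618=56094; balance=2758379-56094=2702285
2. interest=⌊2702285·82/10000⌋=22158; principal=78712-22158=56554; balance=2702285-56554=2645731
3. interest=⌊2645731·82/10000⌋=21694; principal=78712-21694=57018; balance=2645731-57018=2588713
4. interest=⌊2588713·82/10000⌋=21227; principal=78712-21227=57485; balance=2588713-57485=2531228
5. interest=⌊2531228·82/10000⌋=20756; principal=78712-20756=57956; balance=2531228-57956=2473272
6. interest=⌊2473272·82/10000⌋=20280; principal=78712-20280=58432; balance=2473272-58432=2414840
7. interest=⌊2414840·82/10000⌋=19801; principal=78712-19801=58911; balance=2414840-58911=2355929
8. interest=⌊2355929·82/10000⌋=19318; principal=78712-19318=59394; balance=2355929-59394=2296535
9. interest=⌊2296535·82/10000⌋=18831; principal=78712-18831=59881; balance=2296535-59881=2236654
10. interest=⌊2236654·82/10000⌋=18340; principal=78712-18340=60372; balance=2236654-60372=2176282
11. interest=⌊2176282·82/10000⌋=17845; principal=78712-17845=60867; balance=2176282-60867=2115415
12. interest=⌊2115415·82/10000⌋=17346; principal=78712-17346=61366; balance=2115415-61366=2054049
13. interest=⌊2054049·82/10000⌋=16843; principal=78712-16843=61869; balance=2054049-61869=1992180
14. interest=⌊1992180·82/10000⌋=16335; principal=78712-16335=62377; balance=1992180-62377=1929803
15. interest=⌊1929803·82/10000⌋=15824; principal=78712-15824=62888; balance=1929803-62888=1866915
16. interest=⌊1866915·82/10000⌋=15308; principal=78712-15308=63404; balance=1866915-63404=1803511
17. interest=⌊1803511·82/10000⌋=14788; principal=78712-14788=63924; balance=1803511-63924=1739587
18. interest=⌊1739587·82/10000⌋=14264; principal=78712-14264=64448; balance=1739587-64448=1675139
19. interest=⌊1675139·82/10000⌋=13736; principal=78712-13736=64976; balance=1675139-64976=1610163
20. interest=⌊1610163·82/10000⌋=13203; principal=78712-13203=65509; balance=1610163-65509=1544654
21. interest=⌊1544654·82/10000⌋=12666; principal=78712-12666=66046; balance=1544654-66046=1478608
22. interest=⌊1478608·82/10000⌋=12124; principal=78712-12124=66588; balance=1478608-66588=1412020
23. interest=⌊1412020·82/10000⌋=11578; principal=78712-11578=67134; balance=1412020-67134=1344886
24. interest=⌊1344886·82/10000⌋=11028; principal=78712-11028=67684; balance=1344886-67684=1277202
25. interest=⌊1277202·82/10000⌋=10473; principal=78712-10473=68239; balance=1277202-68239=1208963
26. interest=⌊1208963·82/10000⌋=9913; principal=78712-9913=68799; balance=1208963-68799=1140164
27. interest=⌊1140164·82/10000⌋=9349; principal=78712-9349=69363; balance=1140164-69363=1070801
28. interest=⌊1070801·82/10000⌋=8780; principal=78712-8780=69932; balance=1070801-69932=1000869
29. interest=⌊1000869·82/10000⌋=8207; principal=78712-8207=70505; balance=1000869-70505=930364
30. interest=⌊930364·82/10000⌋=7628; principal=78712-7628=71084; balance=930364-71084=859280
31. interest=⌊859280·82/10000⌋=7046; principal=78712-7046=71666; balance=859280-71666=787614
32. interest=⌊787614·82/10000⌋=6458; principal=78712-6458=72254; balance=787614-72254=715360
33. interest=⌊715360·82/10000⌋=5865; principal=78712-5865=72847; balance=715360-72847=642513
34. interest=⌊642513·82/10000⌋=5268; principal=78712-5268=73444; balance=642513-73444=569069
35. interest=⌊569069·82/10000⌋=4666; principal=78712-4666=74046; balance=569069-74046=495023
36. interest=⌊495023·82/10000⌋=4059; principal=78712-4059=74653; balance=495023-74653=420370
37. interest=⌊420370·82/10000⌋=3447; principal=78712-3447=75265; balance=420370-75265=345105
38. interest=⌊345105·82/10000⌋=2829; principal=78712-2829=75883; balance=345105-75883=269222
39. interest=⌊269222·82/10000⌋=2207; principal=78712-2207=76505; balance=269222-76505=192717
40. interest=⌊192717·82/10000⌋=1580; principal=78712-1580=77132; balance=192717-77132=115585
41. interest=⌊115585·82/10000⌋=947; principal=78712-947=77765; balance=115585-77765=37820
42. interest=⌊37820·82/10000⌋=310; principal=min(78712-310,37820)=37820; balance=37820-37820=0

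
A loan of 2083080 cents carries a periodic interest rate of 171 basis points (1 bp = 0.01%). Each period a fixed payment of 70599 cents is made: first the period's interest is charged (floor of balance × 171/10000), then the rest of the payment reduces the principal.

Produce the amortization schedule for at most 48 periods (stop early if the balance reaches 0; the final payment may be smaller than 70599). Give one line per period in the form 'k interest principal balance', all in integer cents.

1 35620 34979 2048101
2 35022 35577 2012524
3 34414 36185 1976339
4 33795 36804 1939535
5 33166 37433 1902102
6 32525 38074 1864028
7 31874 38725 1825303
8 31212 39387 1785916
9 30539 40060 1745856
10 29854 40745 1705111
11 29157 41442 1663669
12 28448 42151 1621518
13 27727 42872 1578646
14 26994 43605 1535041
15 26249 44350 1490691
16 25490 45109 1445582
17 24719 45880 1399702
18 23934 46665 1353037
19 23136 47463 1305574
20 22325 48274 1257300
21 21499 49100 1208200
22 20660 49939 1158261
23 19806 50793 1107468
24 18937 51662 1055806
25 18054 52545 1003261
26 17155 53444 949817
27 16241 54358 895459
28 15312 55287 840172
29 14366 56233 783939
30 13405 57194 726745
31 12427 58172 668573
32 11432 59167 609406
33 10420 60179 549227
34 9391 61208 488019
35 8345 62254 425765
36 7280 63319 362446
37 6197 64402 298044
38 5096 65503 232541
39 3976 66623 165918
40 2837 67762 98156
41 1678 68921 29235
42 499 29235 0

1. interest=⌊2083080·171/10000⌋=35620; principal=70599-35620=34979; balance=2083080-34979=2048101
2. interest=⌊2048101·171/10000⌋=35022; principal=70599-35022=35577; balance=2048101-35577=2012524
3. interest=⌊2012524·171/10000⌋=34414; principal=70599-34414=36185; balance=2012524-36185=1976339
4. interest=⌊1976339·171/10000⌋=33795; principal=70599-33795=36804; balance=1976339-36804=1939535
5. interest=⌊1939535·171/10000⌋=33166; principal=70599-33166=37433; balance=1939535-37433=1902102
6. interest=⌊1902102·171/10000⌋=32525; principal=70599-32525=38074; balance=1902102-38074=1864028
7. interest=⌊1864028·171/10000⌋=31874; principal=70599-31874=38725; balance=1864028-38725=1825303
8. interest=⌊1825303·171/10000⌋=31212; principal=70599-31212=39387; balance=1825303-39387=1785916
9. interest=⌊1785916·171/10000⌋=30539; principal=70599-30539=40060; balance=1785916-40060=1745856
10. interest=⌊1745856·171/10000⌋=29854; principal=70599-29854=40745; balance=1745856-40745=1705111
11. interest=⌊1705111·171/10000⌋=29157; principal=70599-29157=41442; balance=1705111-41442=1663669
12. interest=⌊1663669·171/10000⌋=28448; principal=70599-28448=42151; balance=1663669-42151=1621518
13. interest=⌊1621518·171/10000⌋=27727; principal=70599-27727=42872; balance=1621518-42872=1578646
14. interest=⌊1578646·171/10000⌋=26994; principal=70599-26994=43605; balance=1578646-43605=1535041
15. interest=⌊1535041·171/10000⌋=26249; principal=70599-26249=44350; balance=1535041-44350=1490691
16. interest=⌊1490691·171/10000⌋=25490; principal=70599-25490=45109; balance=1490691-45109=1445582
17. interest=⌊1445582·171/10000⌋=24719; principal=70599-24719=45880; balance=1445582-45880=1399702
18. interest=⌊1399702·171/10000⌋=23934; principal=70599-23934=46665; balance=1399702-46665=1353037
19. interest=⌊1353037·171/10000⌋=23136; principal=70599-23136=47463; balance=1353037-47463=1305574
20. interest=⌊1305574·171/10000⌋=22325; principal=70599-22325=48274; balance=1305574-48274=1257300
21. interest=⌊1257300·171/10000⌋=21499; principal=70599-21499=49100; balance=1257300-49100=1208200
22. interest=⌊1208200·171/10000⌋=20660; principal=70599-20660=49939; balance=1208200-49939=1158261
23. interest=⌊1158261·171/10000⌋=19806; principal=70599-19806=50793; balance=1158261-50793=1107468
24. interest=⌊1107468·171/10000⌋=18937; principal=70599-18937=51662; balance=1107468-51662=1055806
25. interest=⌊1055806·171/10000⌋=18054; principal=70599-18054=52545; balance=1055806-52545=1003261
26. interest=⌊1003261·171/10000⌋=17155; principal=70599-17155=53444; balance=1003261-53444=949817
27. interest=⌊949817·171/10000⌋=16241; principal=70599-16241=54358; balance=949817-54358=895459
28. interest=⌊895459·171/10000⌋=15312; principal=70599-15312=55287; balance=895459-55287=840172
29. interest=⌊840172·171/10000⌋=14366; principal=70599-14366=56233; balance=840172-56233=783939
30. interest=⌊783939·171/10000⌋=13405; principal=70599-13405=57194; balance=783939-57194=726745
31. interest=⌊726745·171/10000⌋=12427; principal=70599-12427=58172; balance=726745-58172=668573
32. interest=⌊668573·171/10000⌋=11432; principal=70599-11432=59167; balance=668573-59167=609406
33. interest=⌊609406·171/10000⌋=10420; principal=70599-10420=60179; balance=609406-60179=549227
34. interest=⌊549227·171/10000⌋=9391; principal=70599-9391=61208; balance=549227-61208=488019
35. interest=⌊488019·171/10000⌋=8345; principal=70599-8345=62254; balance=488019-62254=425765
36. interest=⌊425765·171/10000⌋=7280; principal=70599-7280=63319; balance=425765-63319=362446
37. interest=⌊362446·171/10000⌋=6197; principal=70599-6197=64402; balance=362446-64402=298044
38. interest=⌊298044·171/10000⌋=5096; principal=70599-5096=65503; balance=298044-65503=232541
39. interest=⌊232541·171/10000⌋=3976; principal=70599-3976=66623; balance=232541-66623=165918
40. interest=⌊165918·171/10000⌋=2837; principal=70599-2837=67762; balance=165918-67762=98156
41. interest=⌊98156·171/10000⌋=1678; principal=70599-1678=68921; balance=98156-68921=29235
42. interest=⌊29235·171/10000⌋=499; principal=min(70599-499,29235)=29235; balance=29235-29235=0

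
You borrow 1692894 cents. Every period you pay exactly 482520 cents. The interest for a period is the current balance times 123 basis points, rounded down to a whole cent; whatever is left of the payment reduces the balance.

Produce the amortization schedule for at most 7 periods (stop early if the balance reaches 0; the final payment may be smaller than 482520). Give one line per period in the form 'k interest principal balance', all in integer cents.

1 20822 461698 1231196
2 15143 467377 763819
3 9394 473126 290693
4 3575 290693 0

1. interest=⌊1692894·123/10000⌋=20822; principal=482520-20822=461698; balance=1692894-461698=1231196
2. interest=⌊1231196·123/10000⌋=15143; principal=482520-15143=467377; balance=1231196-467377=763819
3. interest=⌊763819·123/10000⌋=9394; principal=482520-9394=473126; balance=763819-473126=290693
4. interest=⌊290693·123/10000⌋=3575; principal=min(482520-3575,290693)=290693; balance=290693-290693=0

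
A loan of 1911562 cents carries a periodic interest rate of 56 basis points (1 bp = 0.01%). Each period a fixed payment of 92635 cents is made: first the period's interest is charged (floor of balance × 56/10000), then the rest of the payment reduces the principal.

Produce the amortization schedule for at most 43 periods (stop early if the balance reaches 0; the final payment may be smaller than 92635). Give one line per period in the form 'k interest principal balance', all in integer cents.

1. interest=⌊1911562·56/10000⌋=10704; principal=92635-10704=81931; balance=1911562-81931=1829631
2. interest=⌊1829631·56/10000⌋=10245; principal=92635-10245=82390; balance=1829631-82390=1747241
3. interest=⌊1747241·56/10000⌋=9784; principal=92635-9784=82851; balance=1747241-82851=1664390
4. interest=⌊1664390·56/10000⌋=9320; principal=92635-9320=83315; balance=1664390-83315=1581075
5. interest=⌊1581075·56/10000⌋=8854; principal=92635-8854=83781; balance=1581075-83781=1497294
6. interest=⌊1497294·56/10000⌋=8384; principal=92635-8384=84251; balance=1497294-84251=1413043
7. interest=⌊1413043·56/10000⌋=7913; principal=92635-7913=84722; balance=1413043-84722=1328321
8. interest=⌊1328321·56/10000⌋=7438; principal=92635-7438=85197; balance=1328321-85197=1243124
9. interest=⌊1243124·56/10000⌋=6961; principal=92635-6961=85674; balance=1243124-85674=1157450
10. interest=⌊1157450·56/10000⌋=6481; principal=92635-6481=86154; balance=1157450-86154=1071296
11. interest=⌊1071296·56/10000⌋=5999; principal=92635-5999=86636; balance=1071296-86636=984660
12. interest=⌊984660·56/10000⌋=5514; principal=92635-5514=87121; balance=984660-87121=897539
13. interest=⌊897539·56/10000⌋=5026; principal=92635-5026=87609; balance=897539-87609=809930
14. interest=⌊809930·56/10000⌋=4535; principal=92635-4535=88100; balance=809930-88100=721830
15. interest=⌊721830·56/10000⌋=4042; principal=92635-4042=88593; balance=721830-88593=633237
16. interest=⌊633237·56/10000⌋=3546; principal=92635-3546=89089; balance=633237-89089=544148
17. interest=⌊544148·56/10000⌋=3047; principal=92635-3047=89588; balance=544148-89588=454560
18. interest=⌊454560·56/10000⌋=2545; principal=92635-2545=90090; balance=454560-90090=364470
19. interest=⌊364470·56/10000⌋=2041; principal=92635-2041=90594; balance=364470-90594=273876
20. interest=⌊273876·56/10000⌋=1533; principal=92635-1533=91102; balance=273876-91102=182774
21. interest=⌊182774·56/10000⌋=1023; principal=92635-1023=91612; balance=182774-91612=91162
22. interest=⌊91162·56/10000⌋=510; principal=min(92635-510,91162)=91162; balance=91162-91162=0

1 10704 81931 1829631
2 10245 82390 1747241
3 9784 82851 1664390
4 9320 83315 1581075
5 8854 83781 1497294
6 8384 84251 1413043
7 7913 84722 1328321
8 7438 85197 1243124
9 6961 85674 1157450
10 6481 86154 1071296
11 5999 86636 984660
12 5514 87121 897539
13 5026 87609 809930
14 4535 88100 721830
15 4042 88593 633237
16 3546 89089 544148
17 3047 89588 454560
18 2545 90090 364470
19 2041 90594 273876
20 1533 91102 182774
21 1023 91612 91162
22 510 91162 0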